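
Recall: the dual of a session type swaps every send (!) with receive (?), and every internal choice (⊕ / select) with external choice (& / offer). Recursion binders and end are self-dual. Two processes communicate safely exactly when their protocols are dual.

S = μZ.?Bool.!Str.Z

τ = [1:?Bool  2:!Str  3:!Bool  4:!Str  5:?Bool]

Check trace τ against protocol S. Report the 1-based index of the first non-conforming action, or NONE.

3

[1] ?Bool  match  now at !Str.μZ.…
[2] !Str  match  now at μZ.…
[3] got !Bool, protocol expects ?Bool  ✗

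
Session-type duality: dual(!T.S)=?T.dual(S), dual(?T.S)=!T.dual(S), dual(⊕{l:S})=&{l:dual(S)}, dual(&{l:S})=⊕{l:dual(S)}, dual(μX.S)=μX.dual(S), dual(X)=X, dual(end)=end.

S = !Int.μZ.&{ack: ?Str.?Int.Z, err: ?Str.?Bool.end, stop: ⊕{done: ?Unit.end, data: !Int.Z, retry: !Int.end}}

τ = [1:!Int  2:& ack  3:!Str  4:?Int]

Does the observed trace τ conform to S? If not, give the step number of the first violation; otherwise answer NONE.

3

@1 !Int  ✓  residual = μZ.…
@2 & ack  ✓  residual = ?Str.?Int.μZ.…
@3 got !Str, protocol expects ?Str  ✗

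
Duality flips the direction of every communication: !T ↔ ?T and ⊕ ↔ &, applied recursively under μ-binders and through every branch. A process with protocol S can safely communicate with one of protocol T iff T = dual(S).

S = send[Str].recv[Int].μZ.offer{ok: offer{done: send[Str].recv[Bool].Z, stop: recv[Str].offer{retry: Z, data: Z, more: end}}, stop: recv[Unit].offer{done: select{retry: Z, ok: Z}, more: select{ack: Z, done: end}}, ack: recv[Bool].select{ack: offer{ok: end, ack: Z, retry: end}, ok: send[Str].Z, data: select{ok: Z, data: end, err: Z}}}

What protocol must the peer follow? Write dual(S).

send[Str] ↦ recv[Str]
  recv[Int] ↦ send[Int]
    μZ ↦ μZ  (rec unchanged)
      offer{ok,stop,ack} ↦ select{ok,stop,ack}  (external→internal)
        • ok:
          offer{done,stop} ↦ select{done,stop}  (external→internal)
            • done:
              send[Str] ↦ recv[Str]
                recv[Bool] ↦ send[Bool]
                  Z ↦ Z
            • stop:
              recv[Str] ↦ send[Str]
                offer{retry,data,more} ↦ select{retry,data,more}  (external→internal)
                  • retry:
                    Z ↦ Z
                  • data:
                    Z ↦ Z
                  • more:
                    end ↦ end
        • stop:
          recv[Unit] ↦ send[Unit]
            offer{done,more} ↦ select{done,more}  (external→internal)
              • done:
                select{retry,ok} ↦ offer{retry,ok}  (⊕→&)
                  • retry:
                    Z ↦ Z
                  • ok:
                    Z ↦ Z
              • more:
                select{ack,done} ↦ offer{ack,done}  (⊕→&)
                  • ack:
                    Z ↦ Z
                  • done:
                    end ↦ end
        • ack:
          recv[Bool] ↦ send[Bool]
            select{ack,ok,data} ↦ offer{ack,ok,data}  (⊕→&)
              • ack:
                offer{ok,ack,retry} ↦ select{ok,ack,retry}  (external→internal)
                  • ok:
                    end ↦ end
                  • ack:
                    Z ↦ Z
                  • retry:
                    end ↦ end
              • ok:
                send[Str] ↦ recv[Str]
                  Z ↦ Z
              • data:
                select{ok,data,err} ↦ offer{ok,data,err}  (⊕→&)
                  • ok:
                    Z ↦ Z
                  • data:
                    end ↦ end
                  • err:
                    Z ↦ Z

recv[Str].send[Int].μZ.select{ok: select{done: recv[Str].send[Bool].Z, stop: send[Str].select{retry: Z, data: Z, more: end}}, stop: send[Unit].select{done: offer{retry: Z, ok: Z}, more: offer{ack: Z, done: end}}, ack: send[Bool].offer{ack: select{ok: end, ack: Z, retry: end}, ok: recv[Str].Z, data: offer{ok: Z, data: end, err: Z}}}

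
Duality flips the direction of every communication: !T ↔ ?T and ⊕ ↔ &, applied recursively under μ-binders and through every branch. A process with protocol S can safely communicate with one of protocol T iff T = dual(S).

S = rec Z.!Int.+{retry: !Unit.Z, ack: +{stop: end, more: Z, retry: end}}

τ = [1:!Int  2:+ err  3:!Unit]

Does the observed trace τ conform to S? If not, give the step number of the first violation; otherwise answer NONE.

2

[1] !Int  ✓  now at +{retry: !Unit.rec Z.…, ack: +{stop: end, more: rec Z.…, retry: end}}
[2] got + err, protocol expects + retry or + ack  ✗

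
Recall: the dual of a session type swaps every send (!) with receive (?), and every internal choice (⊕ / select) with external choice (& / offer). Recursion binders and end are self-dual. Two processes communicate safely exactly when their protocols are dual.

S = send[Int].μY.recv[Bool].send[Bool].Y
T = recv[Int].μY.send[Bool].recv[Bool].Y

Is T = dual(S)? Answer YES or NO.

send[Int] ‖ recv[Int]  ok
  μY ‖ μY  ok (μ self-dual)
    recv[Bool] ‖ send[Bool]  ok
      send[Bool] ‖ recv[Bool]  ok
        Y ‖ Y  ok

YES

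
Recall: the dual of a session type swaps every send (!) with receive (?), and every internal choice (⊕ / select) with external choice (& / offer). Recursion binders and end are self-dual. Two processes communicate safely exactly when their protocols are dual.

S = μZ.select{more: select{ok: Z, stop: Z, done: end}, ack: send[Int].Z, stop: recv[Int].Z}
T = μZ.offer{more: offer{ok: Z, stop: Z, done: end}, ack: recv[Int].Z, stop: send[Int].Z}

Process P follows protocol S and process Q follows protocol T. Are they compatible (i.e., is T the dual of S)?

μZ ‖ μZ  ok (binder kept)
  select{more,ack,stop} ‖ offer{more,ack,stop}  ok label sets agree
    case more:
      select{ok,stop,done} ‖ offer{ok,stop,done}  ok label sets agree
        case ok:
          Z ‖ Z  ok
        case stop:
          Z ‖ Z  ok
        case done:
          end ‖ end  ok
    case ack:
      send[Int] ‖ recv[Int]  ok
        Z ‖ Z  ok
    case stop:
      recv[Int] ‖ send[Int]  ok
        Z ‖ Z  ok

YES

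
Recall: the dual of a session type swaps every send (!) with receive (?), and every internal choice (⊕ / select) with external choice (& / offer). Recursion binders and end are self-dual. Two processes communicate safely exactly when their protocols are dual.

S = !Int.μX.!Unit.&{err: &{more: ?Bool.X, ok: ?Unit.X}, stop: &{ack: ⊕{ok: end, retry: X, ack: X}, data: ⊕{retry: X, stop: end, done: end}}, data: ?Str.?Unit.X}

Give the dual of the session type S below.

!Int = ?Int
  μX = μX  (μ self-dual)
    !Unit = ?Unit
      &{err,stop,data} = ⊕{err,stop,data}  (external→internal)
        • err:
          &{more,ok} = ⊕{more,ok}  (external→internal)
            • more:
              ?Bool = !Bool
                dual(X) = X
            • ok:
              ?Unit = !Unit
                dual(X) = X
        • stop:
          &{ack,data} = ⊕{ack,data}  (external→internal)
            • ack:
              ⊕{ok,retry,ack} = &{ok,retry,ack}  (⊕→&)
                • ok:
                  dual(end) = end
                • retry:
                  dual(X) = X
                • ack:
                  dual(X) = X
            • data:
              ⊕{retry,stop,done} = &{retry,stop,done}  (⊕→&)
                • retry:
                  dual(X) = X
                • stop:
                  dual(end) = end
                • done:
                  dual(end) = end
        • data:
          ?Str = !Str
            ?Unit = !Unit
              dual(X) = X

?Int.μX.?Unit.⊕{err: ⊕{more: !Bool.X, ok: !Unit.X}, stop: ⊕{ack: &{ok: end, retry: X, ack: X}, data: &{retry: X, stop: end, done: end}}, data: !Str.!Unit.X}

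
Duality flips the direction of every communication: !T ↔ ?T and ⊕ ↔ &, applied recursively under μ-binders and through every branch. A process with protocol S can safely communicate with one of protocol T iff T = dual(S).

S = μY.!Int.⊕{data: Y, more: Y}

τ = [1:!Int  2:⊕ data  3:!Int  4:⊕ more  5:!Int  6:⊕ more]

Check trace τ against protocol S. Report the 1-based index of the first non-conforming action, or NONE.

NONE

[1] !Int  ✓  cont: ⊕{data: μY.…, more: μY.…}
[2] ⊕ data  ✓  cont: μY.…
[3] !Int  ✓  cont: ⊕{data: μY.…, more: μY.…}
[4] ⊕ more  ✓  cont: μY.…
[5] !Int  ✓  cont: ⊕{data: μY.…, more: μY.…}
[6] ⊕ more  ✓  cont: μY.…
trace exhausted — no violation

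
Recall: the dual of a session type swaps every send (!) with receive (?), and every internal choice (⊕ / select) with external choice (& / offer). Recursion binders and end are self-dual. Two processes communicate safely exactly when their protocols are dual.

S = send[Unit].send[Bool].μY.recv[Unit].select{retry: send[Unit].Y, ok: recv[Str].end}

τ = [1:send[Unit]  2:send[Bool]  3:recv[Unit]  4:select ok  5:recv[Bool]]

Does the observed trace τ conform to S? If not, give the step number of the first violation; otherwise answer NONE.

[1] send[Unit]  ✓  state: send[Bool].μY.…
[2] send[Bool]  ✓  state: μY.…
[3] recv[Unit]  ✓  state: select{retry: send[Unit].μY.…, ok: recv[Str].end}
[4] select ok  ✓  state: recv[Str].end
[5] got recv[Bool], protocol expects recv[Str]  ✗

5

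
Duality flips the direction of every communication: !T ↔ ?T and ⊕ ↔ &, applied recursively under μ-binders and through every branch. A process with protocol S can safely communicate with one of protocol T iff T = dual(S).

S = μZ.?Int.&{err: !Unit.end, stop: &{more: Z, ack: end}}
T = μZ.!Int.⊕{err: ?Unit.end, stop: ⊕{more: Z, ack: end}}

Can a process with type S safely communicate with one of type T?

YES

μZ | μZ  ✓ (rec unchanged)
  ?Int | !Int  ✓
    &{err,stop} | ⊕{err,stop}  ✓ labels match
      [err]
        !Unit | ?Unit  ✓
          end | end  ✓
      [stop]
        &{more,ack} | ⊕{more,ack}  ✓ labels match
          [more]
            Z | Z  ✓
          [ack]
            end | end  ✓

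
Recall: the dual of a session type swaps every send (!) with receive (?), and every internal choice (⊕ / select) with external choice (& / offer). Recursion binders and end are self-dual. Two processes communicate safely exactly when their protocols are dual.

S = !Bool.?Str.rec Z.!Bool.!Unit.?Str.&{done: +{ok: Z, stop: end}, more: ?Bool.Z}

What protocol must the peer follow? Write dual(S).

?Bool.!Str.rec Z.?Bool.?Unit.!Str.+{done: &{ok: Z, stop: end}, more: !Bool.Z}

!Bool → ?Bool
  ?Str → !Str
    rec Z → rec Z  (rec unchanged)
      !Bool → ?Bool
        !Unit → ?Unit
          ?Str → !Str
            &{done,more} → +{done,more}  (offer→select)
              • done:
                +{ok,stop} → &{ok,stop}  (⊕→&)
                  • ok:
                    Z ↦ Z
                  • stop:
                    end ↦ end
              • more:
                ?Bool → !Bool
                  Z ↦ Z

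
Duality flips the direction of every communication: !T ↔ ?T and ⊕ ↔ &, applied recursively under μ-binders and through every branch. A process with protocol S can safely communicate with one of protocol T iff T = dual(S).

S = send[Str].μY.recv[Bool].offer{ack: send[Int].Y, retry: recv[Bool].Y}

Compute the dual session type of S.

send[Str] → recv[Str]
  μY → μY  (binder kept)
    recv[Bool] → send[Bool]
      offer{ack,retry} → select{ack,retry}  (external→internal)
        case ack:
          send[Int] → recv[Int]
            Y ↦ Y
        case retry:
          recv[Bool] → send[Bool]
            Y ↦ Y

recv[Str].μY.send[Bool].select{ack: recv[Int].Y, retry: send[Bool].Y}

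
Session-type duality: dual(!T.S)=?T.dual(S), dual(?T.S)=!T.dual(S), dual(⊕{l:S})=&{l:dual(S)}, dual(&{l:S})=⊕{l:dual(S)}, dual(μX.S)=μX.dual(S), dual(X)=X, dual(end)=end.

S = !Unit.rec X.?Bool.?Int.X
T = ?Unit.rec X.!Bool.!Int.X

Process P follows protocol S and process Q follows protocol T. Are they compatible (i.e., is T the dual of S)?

!Unit vs ?Unit  match
  rec X vs rec X  match (binder kept)
    ?Bool vs !Bool  match
      ?Int vs !Int  match
        X vs X  match

YES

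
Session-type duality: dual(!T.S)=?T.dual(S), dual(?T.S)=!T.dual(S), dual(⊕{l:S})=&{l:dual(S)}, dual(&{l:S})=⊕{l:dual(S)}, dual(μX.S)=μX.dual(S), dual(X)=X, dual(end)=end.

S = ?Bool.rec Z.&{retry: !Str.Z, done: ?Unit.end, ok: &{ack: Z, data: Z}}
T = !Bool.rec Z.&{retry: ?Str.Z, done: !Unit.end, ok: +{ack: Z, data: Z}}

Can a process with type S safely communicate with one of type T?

?Bool | !Bool  ok
  rec Z | rec Z  ok (rec unchanged)
    &{retry,done,ok} | &{retry,done,ok}  ✗ choice polarity not flipped — not dual

NO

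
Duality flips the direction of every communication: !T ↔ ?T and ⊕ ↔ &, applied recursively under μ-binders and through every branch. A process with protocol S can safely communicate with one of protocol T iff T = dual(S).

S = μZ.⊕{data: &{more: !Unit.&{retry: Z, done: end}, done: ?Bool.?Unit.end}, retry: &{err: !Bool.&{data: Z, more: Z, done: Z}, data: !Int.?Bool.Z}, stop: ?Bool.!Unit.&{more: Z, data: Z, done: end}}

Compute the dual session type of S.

μZ.&{data: ⊕{more: ?Unit.⊕{retry: Z, done: end}, done: !Bool.!Unit.end}, retry: ⊕{err: ?Bool.⊕{data: Z, more: Z, done: Z}, data: ?Int.!Bool.Z}, stop: !Bool.?Unit.⊕{more: Z, data: Z, done: end}}

μZ ↦ μZ  (rec unchanged)
  ⊕{data,retry,stop} ↦ &{data,retry,stop}  (select→offer)
    • data:
      &{more,done} ↦ ⊕{more,done}  (&→⊕)
        • more:
          !Unit ↦ ?Unit
            &{retry,done} ↦ ⊕{retry,done}  (&→⊕)
              • retry:
                Z self-dual
              • done:
                end self-dual
        • done:
          ?Bool ↦ !Bool
            ?Unit ↦ !Unit
              end self-dual
    • retry:
      &{err,data} ↦ ⊕{err,data}  (&→⊕)
        • err:
          !Bool ↦ ?Bool
            &{data,more,done} ↦ ⊕{data,more,done}  (&→⊕)
              • data:
                Z self-dual
              • more:
                Z self-dual
              • done:
                Z self-dual
        • data:
          !Int ↦ ?Int
            ?Bool ↦ !Bool
              Z self-dual
    • stop:
      ?Bool ↦ !Bool
        !Unit ↦ ?Unit
          &{more,data,done} ↦ ⊕{more,data,done}  (&→⊕)
            • more:
              Z self-dual
            • data:
              Z self-dual
            • done:
              end self-dual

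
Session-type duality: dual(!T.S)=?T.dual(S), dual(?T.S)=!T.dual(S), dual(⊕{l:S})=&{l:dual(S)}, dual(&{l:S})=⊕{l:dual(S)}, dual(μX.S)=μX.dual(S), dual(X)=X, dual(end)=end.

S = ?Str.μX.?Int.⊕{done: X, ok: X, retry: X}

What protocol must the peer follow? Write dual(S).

?Str = !Str
  μX = μX  (binder kept)
    ?Int = !Int
      ⊕{done,ok,retry} = &{done,ok,retry}  (internal→external)
        case done:
          X ↦ X
        case ok:
          X ↦ X
        case retry:
          X ↦ X

!Str.μX.!Int.&{done: X, ok: X, retry: X}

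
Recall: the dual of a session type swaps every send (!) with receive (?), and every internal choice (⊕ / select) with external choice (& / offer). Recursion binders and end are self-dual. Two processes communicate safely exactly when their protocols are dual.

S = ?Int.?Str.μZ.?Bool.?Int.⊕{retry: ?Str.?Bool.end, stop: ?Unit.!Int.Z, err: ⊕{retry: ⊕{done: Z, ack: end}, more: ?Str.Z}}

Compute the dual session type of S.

!Int.!Str.μZ.!Bool.!Int.&{retry: !Str.!Bool.end, stop: !Unit.?Int.Z, err: &{retry: &{done: Z, ack: end}, more: !Str.Z}}

?Int ↦ !Int
  ?Str ↦ !Str
    μZ ↦ μZ  (binder kept)
      ?Bool ↦ !Bool
        ?Int ↦ !Int
          ⊕{retry,stop,err} ↦ &{retry,stop,err}  (internal→external)
            case retry:
              ?Str ↦ !Str
                ?Bool ↦ !Bool
                  end self-dual
            case stop:
              ?Unit ↦ !Unit
                !Int ↦ ?Int
                  Z self-dual
            case err:
              ⊕{retry,more} ↦ &{retry,more}  (internal→external)
                case retry:
                  ⊕{done,ack} ↦ &{done,ack}  (internal→external)
                    case done:
                      Z self-dual
                    case ack:
                      end self-dual
                case more:
                  ?Str ↦ !Str
                    Z self-dual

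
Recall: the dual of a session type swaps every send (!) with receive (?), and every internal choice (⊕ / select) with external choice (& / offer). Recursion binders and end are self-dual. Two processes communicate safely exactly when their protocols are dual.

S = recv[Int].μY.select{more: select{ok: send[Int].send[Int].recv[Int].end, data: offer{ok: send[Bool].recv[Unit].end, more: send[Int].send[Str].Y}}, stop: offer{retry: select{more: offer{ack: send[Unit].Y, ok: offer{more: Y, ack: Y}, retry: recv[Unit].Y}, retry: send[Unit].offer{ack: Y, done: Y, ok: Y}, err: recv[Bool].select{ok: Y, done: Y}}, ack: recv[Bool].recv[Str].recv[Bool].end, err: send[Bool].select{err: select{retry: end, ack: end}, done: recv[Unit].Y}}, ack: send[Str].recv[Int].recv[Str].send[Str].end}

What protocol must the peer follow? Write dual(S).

send[Int].μY.offer{more: offer{ok: recv[Int].recv[Int].send[Int].end, data: select{ok: recv[Bool].send[Unit].end, more: recv[Int].recv[Str].Y}}, stop: select{retry: offer{more: select{ack: recv[Unit].Y, ok: select{more: Y, ack: Y}, retry: send[Unit].Y}, retry: recv[Unit].select{ack: Y, done: Y, ok: Y}, err: send[Bool].offer{ok: Y, done: Y}}, ack: send[Bool].send[Str].send[Bool].end, err: recv[Bool].offer{err: offer{retry: end, ack: end}, done: send[Unit].Y}}, ack: recv[Str].send[Int].send[Str].recv[Str].end}

recv[Int] = send[Int]
  μY = μY  (μ self-dual)
    select{more,stop,ack} = offer{more,stop,ack}  (select→offer)
      • more:
        select{ok,data} = offer{ok,data}  (select→offer)
          • ok:
            send[Int] = recv[Int]
              send[Int] = recv[Int]
                recv[Int] = send[Int]
                  end self-dual
          • data:
            offer{ok,more} = select{ok,more}  (offer→select)
              • ok:
                send[Bool] = recv[Bool]
                  recv[Unit] = send[Unit]
                    end self-dual
              • more:
                send[Int] = recv[Int]
                  send[Str] = recv[Str]
                    Y self-dual
      • stop:
        offer{retry,ack,err} = select{retry,ack,err}  (offer→select)
          • retry:
            select{more,retry,err} = offer{more,retry,err}  (select→offer)
              • more:
                offer{ack,ok,retry} = select{ack,ok,retry}  (offer→select)
                  • ack:
                    send[Unit] = recv[Unit]
                      Y self-dual
                  • ok:
                    offer{more,ack} = select{more,ack}  (offer→select)
                      • more:
                        Y self-dual
                      • ack:
                        Y self-dual
                  • retry:
                    recv[Unit] = send[Unit]
                      Y self-dual
              • retry:
                send[Unit] = recv[Unit]
                  offer{ack,done,ok} = select{ack,done,ok}  (offer→select)
                    • ack:
                      Y self-dual
                    • done:
                      Y self-dual
                    • ok:
                      Y self-dual
              • err:
                recv[Bool] = send[Bool]
                  select{ok,done} = offer{ok,done}  (select→offer)
                    • ok:
                      Y self-dual
                    • done:
                      Y self-dual
          • ack:
            recv[Bool] = send[Bool]
              recv[Str] = send[Str]
                recv[Bool] = send[Bool]
                  end self-dual
          • err:
            send[Bool] = recv[Bool]
              select{err,done} = offer{err,done}  (select→offer)
                • err:
                  select{retry,ack} = offer{retry,ack}  (select→offer)
                    • retry:
                      end self-dual
                    • ack:
                      end self-dual
                • done:
                  recv[Unit] = send[Unit]
                    Y self-dual
      • ack:
        send[Str] = recv[Str]
          recv[Int] = send[Int]
            recv[Str] = send[Str]
              send[Str] = recv[Str]
                end self-dual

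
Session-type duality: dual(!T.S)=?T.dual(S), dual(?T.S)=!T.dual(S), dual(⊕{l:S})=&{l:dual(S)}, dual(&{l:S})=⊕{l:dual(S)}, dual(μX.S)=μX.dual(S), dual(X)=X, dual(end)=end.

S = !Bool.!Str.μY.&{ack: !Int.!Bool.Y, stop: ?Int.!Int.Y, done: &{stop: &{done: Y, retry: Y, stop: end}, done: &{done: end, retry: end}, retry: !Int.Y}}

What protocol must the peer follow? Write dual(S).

?Bool.?Str.μY.⊕{ack: ?Int.?Bool.Y, stop: !Int.?Int.Y, done: ⊕{stop: ⊕{done: Y, retry: Y, stop: end}, done: ⊕{done: end, retry: end}, retry: ?Int.Y}}

!Bool = ?Bool
  !Str = ?Str
    μY = μY  (rec unchanged)
      &{ack,stop,done} = ⊕{ack,stop,done}  (&→⊕)
        • ack:
          !Int = ?Int
            !Bool = ?Bool
              Y self-dual
        • stop:
          ?Int = !Int
            !Int = ?Int
              Y self-dual
        • done:
          &{stop,done,retry} = ⊕{stop,done,retry}  (&→⊕)
            • stop:
              &{done,retry,stop} = ⊕{done,retry,stop}  (&→⊕)
                • done:
                  Y self-dual
                • retry:
                  Y self-dual
                • stop:
                  end self-dual
            • done:
              &{done,retry} = ⊕{done,retry}  (&→⊕)
                • done:
                  end self-dual
                • retry:
                  end self-dual
            • retry:
              !Int = ?Int
                Y self-dual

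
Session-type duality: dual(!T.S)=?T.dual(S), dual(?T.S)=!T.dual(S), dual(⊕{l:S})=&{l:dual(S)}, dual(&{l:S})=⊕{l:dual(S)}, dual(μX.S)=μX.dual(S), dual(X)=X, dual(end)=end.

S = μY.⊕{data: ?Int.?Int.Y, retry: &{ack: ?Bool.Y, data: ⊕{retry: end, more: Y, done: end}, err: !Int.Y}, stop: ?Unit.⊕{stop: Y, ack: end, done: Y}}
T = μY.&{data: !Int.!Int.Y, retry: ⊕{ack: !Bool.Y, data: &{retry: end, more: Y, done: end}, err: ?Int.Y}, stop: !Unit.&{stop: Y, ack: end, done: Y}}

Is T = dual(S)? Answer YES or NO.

YES

μY ‖ μY  ✓ (rec unchanged)
  ⊕{data,retry,stop} ‖ &{data,retry,stop}  ✓ label sets agree
    • data:
      ?Int ‖ !Int  ✓
        ?Int ‖ !Int  ✓
          Y ‖ Y  ✓
    • retry:
      &{ack,data,err} ‖ ⊕{ack,data,err}  ✓ label sets agree
        • ack:
          ?Bool ‖ !Bool  ✓
            Y ‖ Y  ✓
        • data:
          ⊕{retry,more,done} ‖ &{retry,more,done}  ✓ label sets agree
            • retry:
              end ‖ end  ✓
            • more:
              Y ‖ Y  ✓
            • done:
              end ‖ end  ✓
        • err:
          !Int ‖ ?Int  ✓
            Y ‖ Y  ✓
    • stop:
      ?Unit ‖ !Unit  ✓
        ⊕{stop,ack,done} ‖ &{stop,ack,done}  ✓ label sets agree
          • stop:
            Y ‖ Y  ✓
          • ack:
            end ‖ end  ✓
          • done:
            Y ‖ Y  ✓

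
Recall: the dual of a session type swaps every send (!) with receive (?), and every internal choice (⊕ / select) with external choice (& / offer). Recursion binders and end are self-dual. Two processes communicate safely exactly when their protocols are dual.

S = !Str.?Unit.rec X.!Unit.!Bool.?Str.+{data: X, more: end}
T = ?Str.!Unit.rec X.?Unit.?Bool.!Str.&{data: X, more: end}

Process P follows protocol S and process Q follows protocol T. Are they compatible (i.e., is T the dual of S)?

!Str vs ?Str  ✓
  ?Unit vs !Unit  ✓
    rec X vs rec X  ✓ (μ self-dual)
      !Unit vs ?Unit  ✓
        !Bool vs ?Bool  ✓
          ?Str vs !Str  ✓
            +{data,more} vs &{data,more}  ✓ labels match
              • data:
                X vs X  ✓
              • more:
                end vs end  ✓

YES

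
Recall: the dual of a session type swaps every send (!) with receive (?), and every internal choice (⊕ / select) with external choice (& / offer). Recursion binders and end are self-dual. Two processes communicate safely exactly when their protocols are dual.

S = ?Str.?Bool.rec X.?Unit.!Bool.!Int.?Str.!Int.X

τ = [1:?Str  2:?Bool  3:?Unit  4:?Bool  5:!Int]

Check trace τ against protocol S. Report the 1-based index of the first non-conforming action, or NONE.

@1 ?Str  match  state: ?Bool.rec X.…
@2 ?Bool  match  state: rec X.…
@3 ?Unit  match  state: !Bool.!Int.?Str.!Int.rec X.…
@4 got ?Bool, protocol expects !Bool  ✗

4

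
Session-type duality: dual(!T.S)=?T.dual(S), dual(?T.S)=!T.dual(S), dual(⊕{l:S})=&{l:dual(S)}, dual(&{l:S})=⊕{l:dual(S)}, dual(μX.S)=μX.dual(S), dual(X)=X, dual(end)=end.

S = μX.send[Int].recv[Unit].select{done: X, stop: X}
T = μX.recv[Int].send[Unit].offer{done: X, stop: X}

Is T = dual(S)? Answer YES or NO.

μX vs μX  match (μ self-dual)
  send[Int] vs recv[Int]  match
    recv[Unit] vs send[Unit]  match
      select{done,stop} vs offer{done,stop}  match labels match
        [done]
          X vs X  match
        [stop]
          X vs X  match

YES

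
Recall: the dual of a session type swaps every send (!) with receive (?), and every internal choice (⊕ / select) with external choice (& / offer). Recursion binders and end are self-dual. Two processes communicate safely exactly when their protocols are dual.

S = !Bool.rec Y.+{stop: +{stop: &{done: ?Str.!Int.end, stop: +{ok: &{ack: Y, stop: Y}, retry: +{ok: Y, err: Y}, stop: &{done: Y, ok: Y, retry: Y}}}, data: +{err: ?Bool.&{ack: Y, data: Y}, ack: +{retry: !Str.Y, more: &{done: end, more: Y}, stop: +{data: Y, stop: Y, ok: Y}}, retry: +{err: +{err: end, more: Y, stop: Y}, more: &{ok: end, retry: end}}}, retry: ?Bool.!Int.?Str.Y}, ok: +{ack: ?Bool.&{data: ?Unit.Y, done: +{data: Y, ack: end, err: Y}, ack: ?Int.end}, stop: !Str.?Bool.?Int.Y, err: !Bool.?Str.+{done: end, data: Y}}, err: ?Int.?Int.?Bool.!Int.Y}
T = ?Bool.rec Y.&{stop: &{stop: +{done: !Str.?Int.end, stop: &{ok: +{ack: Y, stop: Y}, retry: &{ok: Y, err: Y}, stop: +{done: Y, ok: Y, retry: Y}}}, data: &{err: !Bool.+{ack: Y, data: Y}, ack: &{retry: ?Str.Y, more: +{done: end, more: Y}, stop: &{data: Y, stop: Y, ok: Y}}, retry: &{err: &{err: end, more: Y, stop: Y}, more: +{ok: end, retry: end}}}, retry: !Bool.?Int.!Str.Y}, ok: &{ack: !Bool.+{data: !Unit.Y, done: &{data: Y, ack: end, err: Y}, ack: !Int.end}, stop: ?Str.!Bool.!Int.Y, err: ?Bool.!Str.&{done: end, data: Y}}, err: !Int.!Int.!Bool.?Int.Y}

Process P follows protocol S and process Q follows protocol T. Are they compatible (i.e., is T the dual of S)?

!Bool | ?Bool  ✓
  rec Y | rec Y  ✓ (μ self-dual)
    +{stop,ok,err} | &{stop,ok,err}  ✓ same labels
      [stop]
        +{stop,data,retry} | &{stop,data,retry}  ✓ same labels
          [stop]
            &{done,stop} | +{done,stop}  ✓ same labels
              [done]
                ?Str | !Str  ✓
                  !Int | ?Int  ✓
                    end | end  ✓
              [stop]
                +{ok,retry,stop} | &{ok,retry,stop}  ✓ same labels
                  [ok]
                    &{ack,stop} | +{ack,stop}  ✓ same labels
                      [ack]
                        Y | Y  ✓
                      [stop]
                        Y | Y  ✓
                  [retry]
                    +{ok,err} | &{ok,err}  ✓ same labels
                      [ok]
                        Y | Y  ✓
                      [err]
                        Y | Y  ✓
                  [stop]
                    &{done,ok,retry} | +{done,ok,retry}  ✓ same labels
                      [done]
                        Y | Y  ✓
                      [ok]
                        Y | Y  ✓
                      [retry]
                        Y | Y  ✓
          [data]
            +{err,ack,retry} | &{err,ack,retry}  ✓ same labels
              [err]
                ?Bool | !Bool  ✓
                  &{ack,data} | +{ack,data}  ✓ same labels
                    [ack]
                      Y | Y  ✓
                    [data]
                      Y | Y  ✓
              [ack]
                +{retry,more,stop} | &{retry,more,stop}  ✓ same labels
                  [retry]
                    !Str | ?Str  ✓
                      Y | Y  ✓
                  [more]
                    &{done,more} | +{done,more}  ✓ same labels
                      [done]
                        end | end  ✓
                      [more]
                        Y | Y  ✓
                  [stop]
                    +{data,stop,ok} | &{data,stop,ok}  ✓ same labels
                      [data]
                        Y | Y  ✓
                      [stop]
                        Y | Y  ✓
                      [ok]
                        Y | Y  ✓
              [retry]
                +{err,more} | &{err,more}  ✓ same labels
                  [err]
                    +{err,more,stop} | &{err,more,stop}  ✓ same labels
                      [err]
                        end | end  ✓
                      [more]
                        Y | Y  ✓
                      [stop]
                        Y | Y  ✓
                  [more]
                    &{ok,retry} | +{ok,retry}  ✓ same labels
                      [ok]
                        end | end  ✓
                      [retry]
                        end | end  ✓
          [retry]
            ?Bool | !Bool  ✓
              !Int | ?Int  ✓
                ?Str | !Str  ✓
                  Y | Y  ✓
      [ok]
        +{ack,stop,err} | &{ack,stop,err}  ✓ same labels
          [ack]
            ?Bool | !Bool  ✓
              &{data,done,ack} | +{data,done,ack}  ✓ same labels
                [data]
                  ?Unit | !Unit  ✓
                    Y | Y  ✓
                [done]
                  +{data,ack,err} | &{data,ack,err}  ✓ same labels
                    [data]
                      Y | Y  ✓
                    [ack]
                      end | end  ✓
                    [err]
                      Y | Y  ✓
                [ack]
                  ?Int | !Int  ✓
                    end | end  ✓
          [stop]
            !Str | ?Str  ✓
              ?Bool | !Bool  ✓
                ?Int | !Int  ✓
                  Y | Y  ✓
          [err]
            !Bool | ?Bool  ✓
              ?Str | !Str  ✓
                +{done,data} | &{done,data}  ✓ same labels
                  [done]
                    end | end  ✓
                  [data]
                    Y | Y  ✓
      [err]
        ?Int | !Int  ✓
          ?Int | !Int  ✓
            ?Bool | !Bool  ✓
              !Int | ?Int  ✓
                Y | Y  ✓

YES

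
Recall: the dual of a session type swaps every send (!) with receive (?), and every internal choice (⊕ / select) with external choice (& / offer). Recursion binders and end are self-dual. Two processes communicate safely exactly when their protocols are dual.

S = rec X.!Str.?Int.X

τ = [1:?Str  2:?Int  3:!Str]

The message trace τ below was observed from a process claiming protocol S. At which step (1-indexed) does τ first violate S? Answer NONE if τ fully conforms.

[1] got ?Str, protocol expects !Str  ✗

1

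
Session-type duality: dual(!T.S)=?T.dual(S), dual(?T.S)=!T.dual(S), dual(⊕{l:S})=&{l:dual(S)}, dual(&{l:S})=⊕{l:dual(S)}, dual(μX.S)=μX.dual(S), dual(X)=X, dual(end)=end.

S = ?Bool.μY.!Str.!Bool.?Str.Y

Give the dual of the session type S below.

?Bool = !Bool
  μY = μY  (binder kept)
    !Str = ?Str
      !Bool = ?Bool
        ?Str = !Str
          dual(Y) = Y

!Bool.μY.?Str.?Bool.!Str.Y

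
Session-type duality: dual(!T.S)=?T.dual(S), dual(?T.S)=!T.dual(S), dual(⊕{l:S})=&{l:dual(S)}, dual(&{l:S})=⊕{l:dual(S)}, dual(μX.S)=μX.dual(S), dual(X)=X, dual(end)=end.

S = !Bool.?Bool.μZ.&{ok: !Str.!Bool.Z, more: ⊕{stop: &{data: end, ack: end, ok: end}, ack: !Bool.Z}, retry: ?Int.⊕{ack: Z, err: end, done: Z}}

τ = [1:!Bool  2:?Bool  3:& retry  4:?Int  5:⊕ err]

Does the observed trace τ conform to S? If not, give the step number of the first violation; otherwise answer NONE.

step 1: !Bool  ok  now at ?Bool.μZ.…
step 2: ?Bool  ok  now at μZ.…
step 3: & retry  ok  now at ?Int.⊕{ack: μZ.…, err: end, done: μZ.…}
step 4: ?Int  ok  now at ⊕{ack: μZ.…, err: end, done: μZ.…}
step 5: ⊕ err  ok  now at end
trace exhausted — no violation

NONE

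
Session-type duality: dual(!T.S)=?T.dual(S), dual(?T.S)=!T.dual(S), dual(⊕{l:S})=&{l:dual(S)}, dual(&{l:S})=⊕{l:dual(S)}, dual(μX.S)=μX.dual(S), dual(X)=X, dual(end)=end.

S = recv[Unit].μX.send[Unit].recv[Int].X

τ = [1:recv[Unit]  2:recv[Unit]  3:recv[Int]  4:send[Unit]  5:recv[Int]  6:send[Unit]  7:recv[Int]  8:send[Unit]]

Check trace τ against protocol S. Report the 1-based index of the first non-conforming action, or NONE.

2

[1] recv[Unit]  ok  now at μX.…
[2] got recv[Unit], protocol expects send[Unit]  ✗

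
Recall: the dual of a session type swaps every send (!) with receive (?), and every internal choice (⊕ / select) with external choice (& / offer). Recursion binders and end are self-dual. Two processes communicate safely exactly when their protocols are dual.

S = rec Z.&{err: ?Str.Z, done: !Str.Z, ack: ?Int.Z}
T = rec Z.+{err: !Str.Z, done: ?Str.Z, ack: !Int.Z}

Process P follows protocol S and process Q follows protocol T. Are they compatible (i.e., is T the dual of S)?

rec Z | rec Z  ok (μ self-dual)
  &{err,done,ack} | +{err,done,ack}  ok same labels
    case err:
      ?Str | !Str  ok
        Z | Z  ok
    case done:
      !Str | ?Str  ok
        Z | Z  ok
    case ack:
      ?Int | !Int  ok
        Z | Z  ok

YES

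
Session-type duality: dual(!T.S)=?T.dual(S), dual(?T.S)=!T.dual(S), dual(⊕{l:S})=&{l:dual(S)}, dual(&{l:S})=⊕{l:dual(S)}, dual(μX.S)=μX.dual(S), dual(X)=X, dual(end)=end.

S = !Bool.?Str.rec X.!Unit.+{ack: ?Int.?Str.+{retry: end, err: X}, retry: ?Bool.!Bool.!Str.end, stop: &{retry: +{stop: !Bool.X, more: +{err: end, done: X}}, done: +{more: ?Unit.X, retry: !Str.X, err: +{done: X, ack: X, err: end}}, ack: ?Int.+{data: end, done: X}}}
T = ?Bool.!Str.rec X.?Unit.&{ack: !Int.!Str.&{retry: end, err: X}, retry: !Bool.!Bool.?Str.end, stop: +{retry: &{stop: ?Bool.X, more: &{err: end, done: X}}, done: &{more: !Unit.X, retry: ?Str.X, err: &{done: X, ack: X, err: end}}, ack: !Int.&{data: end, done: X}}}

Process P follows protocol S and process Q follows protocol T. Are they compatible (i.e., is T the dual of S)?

!Bool vs ?Bool  ✓
  ?Str vs !Str  ✓
    rec X vs rec X  ✓ (binder kept)
      !Unit vs ?Unit  ✓
        +{ack,retry,stop} vs &{ack,retry,stop}  ✓ same labels
          • ack:
            ?Int vs !Int  ✓
              ?Str vs !Str  ✓
                +{retry,err} vs &{retry,err}  ✓ same labels
                  • retry:
                    end vs end  ✓
                  • err:
                    X vs X  ✓
          • retry:
            ?Bool vs !Bool  ✓
              !Bool vs !Bool  ✗ same direction on both sides — not dual

NO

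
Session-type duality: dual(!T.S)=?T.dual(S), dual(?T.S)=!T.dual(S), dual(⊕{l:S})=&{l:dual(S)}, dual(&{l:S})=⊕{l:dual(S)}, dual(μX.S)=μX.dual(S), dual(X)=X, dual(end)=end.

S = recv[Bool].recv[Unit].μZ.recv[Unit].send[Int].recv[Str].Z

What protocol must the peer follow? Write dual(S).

send[Bool].send[Unit].μZ.send[Unit].recv[Int].send[Str].Z

recv[Bool] → send[Bool]
  recv[Unit] → send[Unit]
    μZ → μZ  (rec unchanged)
      recv[Unit] → send[Unit]
        send[Int] → recv[Int]
          recv[Str] → send[Str]
            dual(Z) = Z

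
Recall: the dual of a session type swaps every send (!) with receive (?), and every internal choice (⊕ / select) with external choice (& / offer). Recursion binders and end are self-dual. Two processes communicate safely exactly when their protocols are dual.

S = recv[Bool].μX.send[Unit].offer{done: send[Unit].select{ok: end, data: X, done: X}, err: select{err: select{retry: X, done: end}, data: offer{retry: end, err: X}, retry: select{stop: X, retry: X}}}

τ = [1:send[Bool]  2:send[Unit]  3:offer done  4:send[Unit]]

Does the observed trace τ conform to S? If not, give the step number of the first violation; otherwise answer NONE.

step 1: got send[Bool], protocol expects recv[Bool]  ✗

1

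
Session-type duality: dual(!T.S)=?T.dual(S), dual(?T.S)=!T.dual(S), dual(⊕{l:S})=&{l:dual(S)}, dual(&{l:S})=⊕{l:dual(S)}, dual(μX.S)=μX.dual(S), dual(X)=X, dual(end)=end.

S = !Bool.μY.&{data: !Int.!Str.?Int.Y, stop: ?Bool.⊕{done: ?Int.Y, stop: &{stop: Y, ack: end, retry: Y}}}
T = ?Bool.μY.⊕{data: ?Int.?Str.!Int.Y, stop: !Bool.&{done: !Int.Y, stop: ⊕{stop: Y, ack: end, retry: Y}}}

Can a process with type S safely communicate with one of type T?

YES

!Bool ‖ ?Bool  ✓
  μY ‖ μY  ✓ (rec unchanged)
    &{data,stop} ‖ ⊕{data,stop}  ✓ label sets agree
      • data:
        !Int ‖ ?Int  ✓
          !Str ‖ ?Str  ✓
            ?Int ‖ !Int  ✓
              Y ‖ Y  ✓
      • stop:
        ?Bool ‖ !Bool  ✓
          ⊕{done,stop} ‖ &{done,stop}  ✓ label sets agree
            • done:
              ?Int ‖ !Int  ✓
                Y ‖ Y  ✓
            • stop:
              &{stop,ack,retry} ‖ ⊕{stop,ack,retry}  ✓ label sets agree
                • stop:
                  Y ‖ Y  ✓
                • ack:
                  end ‖ end  ✓
                • retry:
                  Y ‖ Y  ✓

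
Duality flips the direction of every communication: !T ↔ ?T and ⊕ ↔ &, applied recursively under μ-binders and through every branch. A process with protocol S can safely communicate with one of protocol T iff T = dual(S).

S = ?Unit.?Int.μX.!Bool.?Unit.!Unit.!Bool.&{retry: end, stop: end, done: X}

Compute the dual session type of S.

?Unit = !Unit
  ?Int = !Int
    μX = μX  (μ self-dual)
      !Bool = ?Bool
        ?Unit = !Unit
          !Unit = ?Unit
            !Bool = ?Bool
              &{retry,stop,done} = ⊕{retry,stop,done}  (external→internal)
                case retry:
                  dual(end) = end
                case stop:
                  dual(end) = end
                case done:
                  dual(X) = X

!Unit.!Int.μX.?Bool.!Unit.?Unit.?Bool.⊕{retry: end, stop: end, done: X}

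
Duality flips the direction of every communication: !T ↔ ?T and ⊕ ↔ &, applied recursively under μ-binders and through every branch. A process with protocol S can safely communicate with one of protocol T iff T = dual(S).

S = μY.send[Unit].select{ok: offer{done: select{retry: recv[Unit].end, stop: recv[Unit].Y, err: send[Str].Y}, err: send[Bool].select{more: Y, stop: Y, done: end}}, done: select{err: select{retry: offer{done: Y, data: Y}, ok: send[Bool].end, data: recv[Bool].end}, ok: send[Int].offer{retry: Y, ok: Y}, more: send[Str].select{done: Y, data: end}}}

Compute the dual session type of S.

μY.recv[Unit].offer{ok: select{done: offer{retry: send[Unit].end, stop: send[Unit].Y, err: recv[Str].Y}, err: recv[Bool].offer{more: Y, stop: Y, done: end}}, done: offer{err: offer{retry: select{done: Y, data: Y}, ok: recv[Bool].end, data: send[Bool].end}, ok: recv[Int].select{retry: Y, ok: Y}, more: recv[Str].offer{done: Y, data: end}}}

μY ↦ μY  (μ self-dual)
  send[Unit] ↦ recv[Unit]
    select{ok,done} ↦ offer{ok,done}  (⊕→&)
      case ok:
        offer{done,err} ↦ select{done,err}  (external→internal)
          case done:
            select{retry,stop,err} ↦ offer{retry,stop,err}  (⊕→&)
              case retry:
                recv[Unit] ↦ send[Unit]
                  dual(end) = end
              case stop:
                recv[Unit] ↦ send[Unit]
                  dual(Y) = Y
              case err:
                send[Str] ↦ recv[Str]
                  dual(Y) = Y
          case err:
            send[Bool] ↦ recv[Bool]
              select{more,stop,done} ↦ offer{more,stop,done}  (⊕→&)
                case more:
                  dual(Y) = Y
                case stop:
                  dual(Y) = Y
                case done:
                  dual(end) = end
      case done:
        select{err,ok,more} ↦ offer{err,ok,more}  (⊕→&)
          case err:
            select{retry,ok,data} ↦ offer{retry,ok,data}  (⊕→&)
              case retry:
                offer{done,data} ↦ select{done,data}  (external→internal)
                  case done:
                    dual(Y) = Y
                  case data:
                    dual(Y) = Y
              case ok:
                send[Bool] ↦ recv[Bool]
                  dual(end) = end
              case data:
                recv[Bool] ↦ send[Bool]
                  dual(end) = end
          case ok:
            send[Int] ↦ recv[Int]
              offer{retry,ok} ↦ select{retry,ok}  (external→internal)
                case retry:
                  dual(Y) = Y
                case ok:
                  dual(Y) = Y
          case more:
            send[Str] ↦ recv[Str]
              select{done,data} ↦ offer{done,data}  (⊕→&)
                case done:
                  dual(Y) = Y
                case data:
                  dual(end) = end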